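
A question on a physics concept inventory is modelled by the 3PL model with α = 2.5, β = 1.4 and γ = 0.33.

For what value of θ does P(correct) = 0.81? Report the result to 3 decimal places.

P(θ) = γ + (1 − γ) · 1 / (1 + exp(−α(θ − β)))
Remove guessing floor: (0.81 − 0.33)/(1 − 0.33) = 0.7164
logit = ln(0.7164/0.2836) = 0.9268
θ = β + logit/(α) = 1.4 + 0.9268/2.5000 = 1.7707

1.771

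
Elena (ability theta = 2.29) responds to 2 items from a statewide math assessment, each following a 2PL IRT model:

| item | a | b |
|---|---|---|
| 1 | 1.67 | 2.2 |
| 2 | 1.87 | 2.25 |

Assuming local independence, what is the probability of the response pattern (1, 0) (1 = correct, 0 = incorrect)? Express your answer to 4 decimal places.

P(theta) = 1 / (1 + exp(−a(theta − b)))
P_1 = 1/(1+e^{-0.1503}) = 0.5375
P_2 = 1/(1+e^{-0.0748}) = 0.5187
L = P_1 × (1−P_2) = 0.5375 × 0.4813 = 0.25871

0.2587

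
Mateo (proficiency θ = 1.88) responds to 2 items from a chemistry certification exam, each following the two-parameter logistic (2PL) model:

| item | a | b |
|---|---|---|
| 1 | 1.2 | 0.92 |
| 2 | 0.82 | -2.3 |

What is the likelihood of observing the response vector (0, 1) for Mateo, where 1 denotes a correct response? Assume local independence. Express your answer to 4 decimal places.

P(θ) = 1 / (1 + exp(−a(θ − b)))
P_1 = 1/(1+e^{-1.1520}) = 0.7599
P_2 = 1/(1+e^{-3.4276}) = 0.9686
L = (1−P_1) × P_2 = 0.2401 × 0.9686 = 0.23257

0.2326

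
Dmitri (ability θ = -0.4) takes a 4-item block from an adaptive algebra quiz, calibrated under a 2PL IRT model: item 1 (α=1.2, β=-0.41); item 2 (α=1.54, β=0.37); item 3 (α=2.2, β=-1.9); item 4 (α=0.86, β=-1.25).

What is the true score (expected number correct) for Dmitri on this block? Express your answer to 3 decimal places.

P(θ) = 1 / (1 + exp(−α(θ − β)))
P_1 = 1/(1+e^{-0.0120}) = 0.5030
P_2 = 1/(1+e^{1.1858}) = 0.2340
P_3 = 1/(1+e^{-3.3000}) = 0.9644
P_4 = 1/(1+e^{-0.7310}) = 0.6750
E[score] = 0.5030 + 0.2340 + 0.9644 + 0.6750 = 2.3765

2.376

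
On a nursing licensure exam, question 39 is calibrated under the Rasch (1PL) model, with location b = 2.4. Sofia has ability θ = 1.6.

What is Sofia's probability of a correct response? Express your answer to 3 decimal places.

P(θ) = 1 / (1 + exp(−(θ − b)))
Exponent: (1.6 − 2.4) = -0.8000
1/(1 + e^{0.8000}) = 0.3100
P = 0.3100

0.310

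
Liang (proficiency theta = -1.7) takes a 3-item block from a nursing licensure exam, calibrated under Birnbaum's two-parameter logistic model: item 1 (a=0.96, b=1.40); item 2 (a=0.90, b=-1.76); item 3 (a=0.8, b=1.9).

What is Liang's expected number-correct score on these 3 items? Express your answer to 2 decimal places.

0.62

P(theta) = 1 / (1 + exp(−a(theta − b)))
P_1 = 1/(1+e^{2.9760}) = 0.0485
P_2 = 1/(1+e^{-0.0540}) = 0.5135
P_3 = 1/(1+e^{2.8800}) = 0.0532
E[score] = 0.0485 + 0.5135 + 0.0532 = 0.6152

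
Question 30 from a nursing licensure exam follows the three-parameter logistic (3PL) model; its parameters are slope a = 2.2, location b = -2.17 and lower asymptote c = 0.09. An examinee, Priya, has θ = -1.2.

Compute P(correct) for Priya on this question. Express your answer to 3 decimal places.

P(θ) = c + (1 − c) · 1 / (1 + exp(−a(θ − b)))
Exponent: 2.2 × (-1.2 − (-2.17)) = 2.1340
1/(1 + e^{-2.1340}) = 0.8942
P = 0.09 + 0.91 × 0.8942 = 0.9037

0.904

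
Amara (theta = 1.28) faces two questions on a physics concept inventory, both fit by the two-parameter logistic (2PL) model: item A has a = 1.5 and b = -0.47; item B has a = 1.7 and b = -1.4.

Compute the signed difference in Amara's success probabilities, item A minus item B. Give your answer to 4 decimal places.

-0.0572

P(theta) = 1 / (1 + exp(−a(theta − b)))
P_A = 0.9325
P_B = 0.9896
P_A − P_B = -0.0572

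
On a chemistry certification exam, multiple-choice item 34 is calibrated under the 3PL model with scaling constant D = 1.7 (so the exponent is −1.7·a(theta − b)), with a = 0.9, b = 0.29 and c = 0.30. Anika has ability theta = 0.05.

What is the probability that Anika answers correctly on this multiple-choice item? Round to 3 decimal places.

0.586

P(theta) = c + (1 − c) · 1 / (1 + exp(−D·a(theta − b)))
Exponent: 1.7 × 0.9 × (0.05 − 0.29) = -0.3672
1/(1 + e^{0.3672}) = 0.4092
P = 0.30 + 0.70 × 0.4092 = 0.5865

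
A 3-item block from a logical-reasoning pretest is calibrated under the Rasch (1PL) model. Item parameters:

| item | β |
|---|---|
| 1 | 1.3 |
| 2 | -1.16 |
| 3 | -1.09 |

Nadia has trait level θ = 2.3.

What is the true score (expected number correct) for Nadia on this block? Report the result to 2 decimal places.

P(θ) = 1 / (1 + exp(−(θ − β)))
P_1 = 1/(1+e^{-1.0000}) = 0.7311
P_2 = 1/(1+e^{-3.4600}) = 0.9695
P_3 = 1/(1+e^{-3.3900}) = 0.9674
E[score] = 0.7311 + 0.9695 + 0.9674 = 2.6680

2.67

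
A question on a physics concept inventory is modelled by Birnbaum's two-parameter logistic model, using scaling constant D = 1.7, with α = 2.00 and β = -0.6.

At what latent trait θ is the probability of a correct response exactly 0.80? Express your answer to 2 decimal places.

-0.19

P(θ) = 1 / (1 + exp(−D·α(θ − β)))
logit = ln(0.8000/0.2000) = 1.3863
θ = β + logit/(1.7·α) = -0.6 + 1.3863/3.4000 = -0.1923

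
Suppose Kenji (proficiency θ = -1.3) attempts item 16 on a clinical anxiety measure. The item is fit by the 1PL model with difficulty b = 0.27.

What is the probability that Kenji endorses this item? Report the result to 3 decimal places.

0.172

P(θ) = 1 / (1 + exp(−(θ − b)))
Exponent: (-1.3 − 0.27) = -1.5700
1/(1 + e^{1.5700}) = 0.1722
P = 0.1722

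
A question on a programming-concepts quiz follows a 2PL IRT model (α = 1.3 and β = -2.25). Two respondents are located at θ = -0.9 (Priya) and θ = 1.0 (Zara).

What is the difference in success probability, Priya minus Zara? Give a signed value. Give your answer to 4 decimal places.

-0.1330

P(θ) = 1 / (1 + exp(−α(θ − β)))
P(Priya) = 0.8526  [exponent 1.7550]
P(Zara) = 0.9856  [exponent 4.2250]
Difference = 0.8526 − 0.9856 = -0.1330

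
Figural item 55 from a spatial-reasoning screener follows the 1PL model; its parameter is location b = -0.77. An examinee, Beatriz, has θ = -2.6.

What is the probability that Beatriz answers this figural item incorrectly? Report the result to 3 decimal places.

0.862

P(θ) = 1 / (1 + exp(−(θ − b)))
Exponent: (-2.6 − (-0.77)) = -1.8300
1/(1 + e^{1.8300}) = 0.1382
P = 0.1382
P(incorrect) = 1 − 0.1382 = 0.8618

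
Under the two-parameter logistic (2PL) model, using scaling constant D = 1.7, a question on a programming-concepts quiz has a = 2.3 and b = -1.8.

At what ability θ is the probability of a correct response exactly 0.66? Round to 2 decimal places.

P(θ) = 1 / (1 + exp(−D·a(θ − b)))
logit = ln(0.6600/0.3400) = 0.6633
θ = b + logit/(1.7·a) = -1.8 + 0.6633/3.9100 = -1.6304

-1.63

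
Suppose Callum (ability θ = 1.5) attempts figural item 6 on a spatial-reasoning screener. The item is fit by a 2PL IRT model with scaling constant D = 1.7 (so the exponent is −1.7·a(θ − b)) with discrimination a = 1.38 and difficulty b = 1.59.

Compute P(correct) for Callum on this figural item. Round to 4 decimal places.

P(θ) = 1 / (1 + exp(−D·a(θ − b)))
Exponent: 1.7 × 1.38 × (1.5 − 1.59) = -0.2111
1/(1 + e^{0.2111}) = 0.4474
P = 0.4474

0.4474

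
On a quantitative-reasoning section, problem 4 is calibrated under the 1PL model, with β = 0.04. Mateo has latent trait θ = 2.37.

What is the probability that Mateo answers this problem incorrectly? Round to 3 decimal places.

0.089

P(θ) = 1 / (1 + exp(−(θ − β)))
Exponent: (2.37 − 0.04) = 2.3300
1/(1 + e^{-2.3300}) = 0.9113
P = 0.9113
P(incorrect) = 1 − 0.9113 = 0.0887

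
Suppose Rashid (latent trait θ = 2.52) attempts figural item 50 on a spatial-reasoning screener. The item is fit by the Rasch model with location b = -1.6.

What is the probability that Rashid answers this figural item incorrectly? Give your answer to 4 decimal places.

P(θ) = 1 / (1 + exp(−(θ − b)))
Exponent: (2.52 − (-1.6)) = 4.1200
1/(1 + e^{-4.1200}) = 0.9840
P = 0.9840
P(incorrect) = 1 − 0.9840 = 0.0160

0.0160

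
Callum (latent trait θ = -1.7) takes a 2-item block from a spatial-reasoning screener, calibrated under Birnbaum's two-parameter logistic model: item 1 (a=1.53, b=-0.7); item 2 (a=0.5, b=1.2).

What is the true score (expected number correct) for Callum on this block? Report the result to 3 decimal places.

0.368

P(θ) = 1 / (1 + exp(−a(θ − b)))
P_1 = 1/(1+e^{1.5300}) = 0.1780
P_2 = 1/(1+e^{1.4500}) = 0.1900
E[score] = 0.1780 + 0.1900 = 0.3680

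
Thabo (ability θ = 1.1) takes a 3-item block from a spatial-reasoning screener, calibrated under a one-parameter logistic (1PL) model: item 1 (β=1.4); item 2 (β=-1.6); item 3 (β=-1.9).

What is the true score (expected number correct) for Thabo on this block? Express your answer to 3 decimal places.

P(θ) = 1 / (1 + exp(−(θ − β)))
P_1 = 1/(1+e^{0.3000}) = 0.4256
P_2 = 1/(1+e^{-2.7000}) = 0.9370
P_3 = 1/(1+e^{-3.0000}) = 0.9526
E[score] = 0.4256 + 0.9370 + 0.9526 = 2.3152

2.315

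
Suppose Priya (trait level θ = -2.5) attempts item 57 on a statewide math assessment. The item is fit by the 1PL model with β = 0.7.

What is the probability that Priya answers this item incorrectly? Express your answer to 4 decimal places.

P(θ) = 1 / (1 + exp(−(θ − β)))
Exponent: (-2.5 − 0.7) = -3.2000
1/(1 + e^{3.2000}) = 0.0392
P = 0.0392
P(incorrect) = 1 − 0.0392 = 0.9608

0.9608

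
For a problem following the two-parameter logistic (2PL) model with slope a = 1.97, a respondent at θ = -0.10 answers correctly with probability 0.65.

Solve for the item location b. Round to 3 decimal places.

-0.414

P(θ) = 1 / (1 + exp(−a(θ − b)))
logit(0.65) = ln(0.65/0.35) = 0.6190
b = θ − logit/(a) = -0.10 − 0.6190/1.9700 = -0.4142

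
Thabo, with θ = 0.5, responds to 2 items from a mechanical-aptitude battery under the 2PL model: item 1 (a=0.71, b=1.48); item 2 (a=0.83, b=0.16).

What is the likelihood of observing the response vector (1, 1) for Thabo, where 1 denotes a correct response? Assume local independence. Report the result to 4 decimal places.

P(θ) = 1 / (1 + exp(−a(θ − b)))
P_1 = 1/(1+e^{0.6958}) = 0.3327
P_2 = 1/(1+e^{-0.2822}) = 0.5701
L = P_1 × P_2 = 0.3327 × 0.5701 = 0.18969

0.1897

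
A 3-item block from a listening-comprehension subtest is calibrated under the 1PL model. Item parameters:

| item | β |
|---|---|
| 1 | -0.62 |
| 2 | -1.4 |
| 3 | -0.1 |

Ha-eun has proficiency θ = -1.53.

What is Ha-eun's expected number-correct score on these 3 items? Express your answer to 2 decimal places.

0.95

P(θ) = 1 / (1 + exp(−(θ − β)))
P_1 = 1/(1+e^{0.9100}) = 0.2870
P_2 = 1/(1+e^{0.1300}) = 0.4675
P_3 = 1/(1+e^{1.4300}) = 0.1931
E[score] = 0.2870 + 0.4675 + 0.1931 = 0.9476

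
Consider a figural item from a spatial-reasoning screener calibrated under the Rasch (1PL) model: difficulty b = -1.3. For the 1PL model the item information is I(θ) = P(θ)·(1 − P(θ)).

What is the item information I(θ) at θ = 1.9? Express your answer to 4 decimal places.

P = 1/(1+e^{-3.2000}) = 0.9608
P(1−P) = 0.9608 × 0.0392 = 0.0376
I = P(1−P) = 0.03763

0.0376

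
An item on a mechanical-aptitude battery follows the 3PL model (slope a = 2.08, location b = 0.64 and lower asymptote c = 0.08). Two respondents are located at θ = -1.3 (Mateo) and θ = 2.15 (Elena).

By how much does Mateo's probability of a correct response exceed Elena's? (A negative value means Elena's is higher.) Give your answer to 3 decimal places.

-0.866

P(θ) = c + (1 − c) · 1 / (1 + exp(−a(θ − b)))
P(Mateo) = 0.0960  [exponent -4.0352]
P(Elena) = 0.9619  [exponent 3.1408]
Difference = 0.0960 − 0.9619 = -0.8659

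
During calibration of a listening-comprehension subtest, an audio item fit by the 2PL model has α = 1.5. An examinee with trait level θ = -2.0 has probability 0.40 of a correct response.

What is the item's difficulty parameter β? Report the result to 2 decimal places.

-1.73

P(θ) = 1 / (1 + exp(−α(θ − β)))
logit(0.40) = ln(0.40/0.60) = -0.4055
β = θ − logit/(α) = -2.0 − (-0.4055)/1.5000 = -1.7297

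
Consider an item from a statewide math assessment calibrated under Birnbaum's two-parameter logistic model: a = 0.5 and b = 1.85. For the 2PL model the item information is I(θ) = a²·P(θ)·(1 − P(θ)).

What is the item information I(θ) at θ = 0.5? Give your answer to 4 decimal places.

P = 1/(1+e^{0.6750}) = 0.3374
P(1−P) = 0.3374 × 0.6626 = 0.2236
I = a² × P(1−P) = 0.5² × 0.2236 = 0.05589

0.0559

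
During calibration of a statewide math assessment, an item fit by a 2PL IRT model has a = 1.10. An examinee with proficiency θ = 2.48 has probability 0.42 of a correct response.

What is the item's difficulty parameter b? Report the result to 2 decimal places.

2.77

P(θ) = 1 / (1 + exp(−a(θ − b)))
logit(0.42) = ln(0.42/0.58) = -0.3228
b = θ − logit/(a) = 2.48 − (-0.3228)/1.1000 = 2.7734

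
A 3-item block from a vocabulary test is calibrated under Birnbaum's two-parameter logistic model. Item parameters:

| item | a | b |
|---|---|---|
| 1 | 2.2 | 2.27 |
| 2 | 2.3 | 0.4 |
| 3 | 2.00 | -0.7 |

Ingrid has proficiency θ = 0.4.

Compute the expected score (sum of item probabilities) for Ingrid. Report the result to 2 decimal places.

1.42

P(θ) = 1 / (1 + exp(−a(θ − b)))
P_1 = 1/(1+e^{4.1140}) = 0.0161
P_2 = 1/(1+e^{0.0000}) = 0.5000
P_3 = 1/(1+e^{-2.2000}) = 0.9002
E[score] = 0.0161 + 0.5000 + 0.9002 = 1.4163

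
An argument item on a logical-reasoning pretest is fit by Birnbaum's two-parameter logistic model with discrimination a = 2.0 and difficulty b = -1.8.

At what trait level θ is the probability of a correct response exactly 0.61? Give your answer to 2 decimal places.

P(θ) = 1 / (1 + exp(−a(θ − b)))
logit = ln(0.6100/0.3900) = 0.4473
θ = b + logit/(a) = -1.8 + 0.4473/2.0000 = -1.5763

-1.58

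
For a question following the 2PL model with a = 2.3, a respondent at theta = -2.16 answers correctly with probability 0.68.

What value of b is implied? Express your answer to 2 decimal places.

-2.49

P(theta) = 1 / (1 + exp(−a(theta − b)))
logit(0.68) = ln(0.68/0.32) = 0.7538
b = theta − logit/(a) = -2.16 − 0.7538/2.3000 = -2.4877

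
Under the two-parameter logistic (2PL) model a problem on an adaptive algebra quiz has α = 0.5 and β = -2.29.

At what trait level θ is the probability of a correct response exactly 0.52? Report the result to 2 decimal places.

-2.13

P(θ) = 1 / (1 + exp(−α(θ − β)))
logit = ln(0.5200/0.4800) = 0.0800
θ = β + logit/(α) = -2.29 + 0.0800/0.5000 = -2.1299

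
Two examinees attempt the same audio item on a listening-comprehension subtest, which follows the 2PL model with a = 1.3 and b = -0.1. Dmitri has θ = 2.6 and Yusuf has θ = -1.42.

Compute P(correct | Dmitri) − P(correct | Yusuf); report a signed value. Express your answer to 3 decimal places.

P(θ) = 1 / (1 + exp(−a(θ − b)))
P(Dmitri) = 0.9710  [exponent 3.5100]
P(Yusuf) = 0.1524  [exponent -1.7160]
Difference = 0.9710 − 0.1524 = 0.8186

0.819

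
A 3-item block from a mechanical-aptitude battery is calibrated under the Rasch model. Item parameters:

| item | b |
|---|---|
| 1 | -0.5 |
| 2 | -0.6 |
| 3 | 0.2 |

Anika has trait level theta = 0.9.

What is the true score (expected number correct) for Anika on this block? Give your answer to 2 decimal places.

2.29

P(theta) = 1 / (1 + exp(−(theta − b)))
P_1 = 1/(1+e^{-1.4000}) = 0.8022
P_2 = 1/(1+e^{-1.5000}) = 0.8176
P_3 = 1/(1+e^{-0.7000}) = 0.6682
E[score] = 0.8022 + 0.8176 + 0.6682 = 2.2879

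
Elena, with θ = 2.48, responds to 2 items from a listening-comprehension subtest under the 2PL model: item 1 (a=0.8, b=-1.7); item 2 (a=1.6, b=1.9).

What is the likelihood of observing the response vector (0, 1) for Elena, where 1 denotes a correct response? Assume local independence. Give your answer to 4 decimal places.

P(θ) = 1 / (1 + exp(−a(θ − b)))
P_1 = 1/(1+e^{-3.3440}) = 0.9659
P_2 = 1/(1+e^{-0.9280}) = 0.7167
L = (1−P_1) × P_2 = 0.0341 × 0.7167 = 0.02443

0.0244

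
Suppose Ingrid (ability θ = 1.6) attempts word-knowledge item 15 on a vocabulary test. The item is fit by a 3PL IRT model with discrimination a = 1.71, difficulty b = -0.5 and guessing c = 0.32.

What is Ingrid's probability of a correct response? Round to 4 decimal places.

P(θ) = c + (1 − c) · 1 / (1 + exp(−a(θ − b)))
Exponent: 1.71 × (1.6 − (-0.5)) = 3.5910
1/(1 + e^{-3.5910}) = 0.9732
P = 0.32 + 0.68 × 0.9732 = 0.9818

0.9818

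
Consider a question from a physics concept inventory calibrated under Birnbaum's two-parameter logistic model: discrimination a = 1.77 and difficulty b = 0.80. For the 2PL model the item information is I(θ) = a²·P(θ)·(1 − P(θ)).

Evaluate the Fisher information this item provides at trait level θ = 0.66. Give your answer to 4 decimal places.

P = 1/(1+e^{0.2478}) = 0.4384
P(1−P) = 0.4384 × 0.5616 = 0.2462
I = a² × P(1−P) = 1.77² × 0.2462 = 0.77132

0.7713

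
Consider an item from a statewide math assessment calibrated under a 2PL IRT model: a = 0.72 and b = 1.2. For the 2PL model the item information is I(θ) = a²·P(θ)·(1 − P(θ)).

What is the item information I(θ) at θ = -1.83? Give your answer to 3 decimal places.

0.047

P = 1/(1+e^{2.1816}) = 0.1014
P(1−P) = 0.1014 × 0.8986 = 0.0911
I = a² × P(1−P) = 0.72² × 0.0911 = 0.04724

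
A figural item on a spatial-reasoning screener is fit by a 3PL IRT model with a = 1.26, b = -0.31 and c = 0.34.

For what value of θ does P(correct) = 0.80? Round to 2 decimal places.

0.35

P(θ) = c + (1 − c) · 1 / (1 + exp(−a(θ − b)))
Remove guessing floor: (0.80 − 0.34)/(1 − 0.34) = 0.6970
logit = ln(0.6970/0.3030) = 0.8329
θ = b + logit/(a) = -0.31 + 0.8329/1.2600 = 0.3510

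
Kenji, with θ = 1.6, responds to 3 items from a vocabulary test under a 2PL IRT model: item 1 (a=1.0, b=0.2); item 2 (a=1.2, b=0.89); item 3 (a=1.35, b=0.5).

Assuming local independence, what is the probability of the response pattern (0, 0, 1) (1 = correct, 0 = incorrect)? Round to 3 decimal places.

0.048

P(θ) = 1 / (1 + exp(−a(θ − b)))
P_1 = 1/(1+e^{-1.4000}) = 0.8022
P_2 = 1/(1+e^{-0.8520}) = 0.7010
P_3 = 1/(1+e^{-1.4850}) = 0.8153
L = (1−P_1) × (1−P_2) × P_3 = 0.1978 × 0.2990 × 0.8153 = 0.04823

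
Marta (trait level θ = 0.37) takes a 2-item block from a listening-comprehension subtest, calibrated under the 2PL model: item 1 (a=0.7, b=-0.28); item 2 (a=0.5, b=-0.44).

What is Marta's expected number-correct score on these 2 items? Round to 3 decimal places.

P(θ) = 1 / (1 + exp(−a(θ − b)))
P_1 = 1/(1+e^{-0.4550}) = 0.6118
P_2 = 1/(1+e^{-0.4050}) = 0.5999
E[score] = 0.6118 + 0.5999 = 1.2117

1.212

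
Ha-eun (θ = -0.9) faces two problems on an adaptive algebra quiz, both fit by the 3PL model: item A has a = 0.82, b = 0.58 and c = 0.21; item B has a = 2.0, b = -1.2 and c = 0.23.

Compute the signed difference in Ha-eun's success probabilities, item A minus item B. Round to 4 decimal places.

P(θ) = c + (1 − c) · 1 / (1 + exp(−a(θ − b)))
P_A = 0.3910
P_B = 0.7272
P_A − P_B = -0.3362

-0.3362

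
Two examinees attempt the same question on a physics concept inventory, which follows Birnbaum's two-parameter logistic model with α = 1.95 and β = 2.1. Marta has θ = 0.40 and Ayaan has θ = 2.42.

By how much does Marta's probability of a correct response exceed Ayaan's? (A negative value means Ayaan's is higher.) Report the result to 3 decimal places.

-0.616

P(θ) = 1 / (1 + exp(−α(θ − β)))
P(Marta) = 0.0351  [exponent -3.3150]
P(Ayaan) = 0.6511  [exponent 0.6240]
Difference = 0.0351 − 0.6511 = -0.6161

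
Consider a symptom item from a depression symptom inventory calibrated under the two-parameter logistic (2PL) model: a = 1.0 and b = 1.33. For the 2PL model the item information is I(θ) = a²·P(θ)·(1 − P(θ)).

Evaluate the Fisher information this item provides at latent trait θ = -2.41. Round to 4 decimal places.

0.0227

P = 1/(1+e^{3.7400}) = 0.0232
P(1−P) = 0.0232 × 0.9768 = 0.0227
I = a² × P(1−P) = 1.0² × 0.0227 = 0.02266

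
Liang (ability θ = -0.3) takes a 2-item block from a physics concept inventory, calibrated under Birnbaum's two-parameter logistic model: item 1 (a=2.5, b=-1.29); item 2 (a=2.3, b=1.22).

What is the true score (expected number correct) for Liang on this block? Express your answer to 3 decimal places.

P(θ) = 1 / (1 + exp(−a(θ − b)))
P_1 = 1/(1+e^{-2.4750}) = 0.9224
P_2 = 1/(1+e^{3.4960}) = 0.0294
E[score] = 0.9224 + 0.0294 = 0.9518

0.952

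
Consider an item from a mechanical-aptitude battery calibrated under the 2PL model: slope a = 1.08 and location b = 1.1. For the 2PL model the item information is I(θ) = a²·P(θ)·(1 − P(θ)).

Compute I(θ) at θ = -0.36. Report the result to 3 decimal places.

0.166

P = 1/(1+e^{1.5768}) = 0.1712
P(1−P) = 0.1712 × 0.8288 = 0.1419
I = a² × P(1−P) = 1.08² × 0.1419 = 0.16554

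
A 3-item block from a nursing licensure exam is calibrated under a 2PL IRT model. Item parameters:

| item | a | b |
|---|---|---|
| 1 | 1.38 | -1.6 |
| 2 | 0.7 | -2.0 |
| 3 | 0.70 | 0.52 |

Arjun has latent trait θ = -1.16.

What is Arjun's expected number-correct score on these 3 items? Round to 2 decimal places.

P(θ) = 1 / (1 + exp(−a(θ − b)))
P_1 = 1/(1+e^{-0.6072}) = 0.6473
P_2 = 1/(1+e^{-0.5880}) = 0.6429
P_3 = 1/(1+e^{1.1760}) = 0.2358
E[score] = 0.6473 + 0.6429 + 0.2358 = 1.5260

1.53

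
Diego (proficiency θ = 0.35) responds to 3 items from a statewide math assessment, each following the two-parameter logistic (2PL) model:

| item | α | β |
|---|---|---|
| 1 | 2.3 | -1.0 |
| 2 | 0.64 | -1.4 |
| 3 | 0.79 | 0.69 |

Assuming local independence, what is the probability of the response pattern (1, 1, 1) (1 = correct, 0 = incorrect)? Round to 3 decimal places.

0.313

P(θ) = 1 / (1 + exp(−α(θ − β)))
P_1 = 1/(1+e^{-3.1050}) = 0.9571
P_2 = 1/(1+e^{-1.1200}) = 0.7540
P_3 = 1/(1+e^{0.2686}) = 0.4333
L = P_1 × P_2 × P_3 = 0.9571 × 0.7540 × 0.4333 = 0.31265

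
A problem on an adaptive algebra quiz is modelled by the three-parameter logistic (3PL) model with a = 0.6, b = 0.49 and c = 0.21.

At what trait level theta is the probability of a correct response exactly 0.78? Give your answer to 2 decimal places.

2.08

P(theta) = c + (1 − c) · 1 / (1 + exp(−a(theta − b)))
Remove guessing floor: (0.78 − 0.21)/(1 − 0.21) = 0.7215
logit = ln(0.7215/0.2785) = 0.9520
theta = b + logit/(a) = 0.49 + 0.9520/0.6000 = 2.0767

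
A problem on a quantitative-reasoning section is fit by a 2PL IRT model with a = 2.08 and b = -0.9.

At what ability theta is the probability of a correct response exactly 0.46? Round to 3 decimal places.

-0.977

P(theta) = 1 / (1 + exp(−a(theta − b)))
logit = ln(0.4600/0.5400) = -0.1603
theta = b + logit/(a) = -0.9 + (-0.1603)/2.0800 = -0.9771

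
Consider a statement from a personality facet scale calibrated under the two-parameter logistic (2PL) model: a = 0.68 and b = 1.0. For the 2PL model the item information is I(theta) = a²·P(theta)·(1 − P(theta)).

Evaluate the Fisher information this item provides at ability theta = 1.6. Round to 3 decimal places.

P = 1/(1+e^{-0.4080}) = 0.6006
P(1−P) = 0.6006 × 0.3994 = 0.2399
I = a² × P(1−P) = 0.68² × 0.2399 = 0.11092

0.111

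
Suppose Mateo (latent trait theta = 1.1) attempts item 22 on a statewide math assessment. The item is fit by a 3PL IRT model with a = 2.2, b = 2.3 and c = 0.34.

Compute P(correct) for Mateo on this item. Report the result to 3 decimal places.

0.384

P(theta) = c + (1 − c) · 1 / (1 + exp(−a(theta − b)))
Exponent: 2.2 × (1.1 − 2.3) = -2.6400
1/(1 + e^{2.6400}) = 0.0666
P = 0.34 + 0.66 × 0.0666 = 0.3840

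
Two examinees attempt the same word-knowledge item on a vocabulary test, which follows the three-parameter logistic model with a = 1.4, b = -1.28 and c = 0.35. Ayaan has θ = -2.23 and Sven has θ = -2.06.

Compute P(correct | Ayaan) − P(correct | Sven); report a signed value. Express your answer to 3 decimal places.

P(θ) = c + (1 − c) · 1 / (1 + exp(−a(θ − b)))
P(Ayaan) = 0.4860  [exponent -1.3300]
P(Sven) = 0.5133  [exponent -1.0920]
Difference = 0.4860 − 0.5133 = -0.0274

-0.027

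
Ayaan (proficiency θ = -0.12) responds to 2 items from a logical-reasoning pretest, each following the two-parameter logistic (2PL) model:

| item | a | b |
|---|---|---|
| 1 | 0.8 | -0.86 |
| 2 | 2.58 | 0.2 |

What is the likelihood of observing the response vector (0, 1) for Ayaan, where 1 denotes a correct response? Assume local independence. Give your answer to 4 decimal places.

0.1085

P(θ) = 1 / (1 + exp(−a(θ − b)))
P_1 = 1/(1+e^{-0.5920}) = 0.6438
P_2 = 1/(1+e^{0.8256}) = 0.3046
L = (1−P_1) × P_2 = 0.3562 × 0.3046 = 0.10848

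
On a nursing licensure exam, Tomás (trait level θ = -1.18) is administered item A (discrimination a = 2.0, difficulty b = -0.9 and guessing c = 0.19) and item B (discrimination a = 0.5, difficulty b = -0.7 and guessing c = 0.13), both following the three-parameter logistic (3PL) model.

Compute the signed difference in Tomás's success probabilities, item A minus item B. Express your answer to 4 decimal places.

-0.0286

P(θ) = c + (1 − c) · 1 / (1 + exp(−a(θ − b)))
P_A = 0.4845
P_B = 0.5130
P_A − P_B = -0.0286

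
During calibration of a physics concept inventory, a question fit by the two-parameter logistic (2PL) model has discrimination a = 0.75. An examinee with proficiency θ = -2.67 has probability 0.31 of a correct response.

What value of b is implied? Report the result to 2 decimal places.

-1.60

P(θ) = 1 / (1 + exp(−a(θ − b)))
logit(0.31) = ln(0.31/0.69) = -0.8001
b = θ − logit/(a) = -2.67 − (-0.8001)/0.7500 = -1.6032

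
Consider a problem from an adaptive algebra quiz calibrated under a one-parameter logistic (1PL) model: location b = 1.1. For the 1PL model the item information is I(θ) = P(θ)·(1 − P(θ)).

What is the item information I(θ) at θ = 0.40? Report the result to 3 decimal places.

0.222

P = 1/(1+e^{0.7000}) = 0.3318
P(1−P) = 0.3318 × 0.6682 = 0.2217
I = P(1−P) = 0.22171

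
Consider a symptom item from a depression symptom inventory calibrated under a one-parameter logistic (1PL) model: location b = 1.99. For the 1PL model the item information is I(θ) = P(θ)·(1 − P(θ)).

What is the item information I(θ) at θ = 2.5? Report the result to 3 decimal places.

P = 1/(1+e^{-0.5100}) = 0.6248
P(1−P) = 0.6248 × 0.3752 = 0.2344
I = P(1−P) = 0.23442

0.234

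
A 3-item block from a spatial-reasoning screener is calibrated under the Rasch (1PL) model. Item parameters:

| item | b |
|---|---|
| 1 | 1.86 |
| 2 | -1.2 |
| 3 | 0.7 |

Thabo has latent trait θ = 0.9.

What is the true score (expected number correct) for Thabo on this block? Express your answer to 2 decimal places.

P(θ) = 1 / (1 + exp(−(θ − b)))
P_1 = 1/(1+e^{0.9600}) = 0.2769
P_2 = 1/(1+e^{-2.1000}) = 0.8909
P_3 = 1/(1+e^{-0.2000}) = 0.5498
E[score] = 0.2769 + 0.8909 + 0.5498 = 1.7176

1.72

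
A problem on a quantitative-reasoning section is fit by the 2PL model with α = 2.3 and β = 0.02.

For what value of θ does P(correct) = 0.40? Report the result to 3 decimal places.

P(θ) = 1 / (1 + exp(−α(θ − β)))
logit = ln(0.4000/0.6000) = -0.4055
θ = β + logit/(α) = 0.02 + (-0.4055)/2.3000 = -0.1563

-0.156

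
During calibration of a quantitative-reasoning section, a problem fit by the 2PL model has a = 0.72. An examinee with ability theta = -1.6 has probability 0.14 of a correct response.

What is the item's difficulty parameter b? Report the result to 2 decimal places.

P(theta) = 1 / (1 + exp(−a(theta − b)))
logit(0.14) = ln(0.14/0.86) = -1.8153
b = theta − logit/(a) = -1.6 − (-1.8153)/0.7200 = 0.9212

0.92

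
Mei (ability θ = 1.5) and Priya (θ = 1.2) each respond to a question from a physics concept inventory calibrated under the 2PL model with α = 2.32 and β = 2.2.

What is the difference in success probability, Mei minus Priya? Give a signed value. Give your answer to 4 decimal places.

P(θ) = 1 / (1 + exp(−α(θ − β)))
P(Mei) = 0.1647  [exponent -1.6240]
P(Priya) = 0.0895  [exponent -2.3200]
Difference = 0.1647 − 0.0895 = 0.0752

0.0752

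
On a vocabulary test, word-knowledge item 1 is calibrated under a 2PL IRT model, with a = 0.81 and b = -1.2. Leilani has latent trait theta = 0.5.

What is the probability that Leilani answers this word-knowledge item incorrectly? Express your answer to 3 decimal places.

P(theta) = 1 / (1 + exp(−a(theta − b)))
Exponent: 0.81 × (0.5 − (-1.2)) = 1.3770
1/(1 + e^{-1.3770}) = 0.7985
P(incorrect) = 1 − 0.7985 = 0.2015

0.201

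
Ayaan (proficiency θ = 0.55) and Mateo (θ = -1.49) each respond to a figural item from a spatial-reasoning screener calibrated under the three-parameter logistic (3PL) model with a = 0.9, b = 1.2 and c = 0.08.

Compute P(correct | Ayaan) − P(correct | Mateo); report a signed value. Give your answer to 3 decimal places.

0.254

P(θ) = c + (1 − c) · 1 / (1 + exp(−a(θ − b)))
P(Ayaan) = 0.4092  [exponent -0.5850]
P(Mateo) = 0.1551  [exponent -2.4210]
Difference = 0.4092 − 0.1551 = 0.2541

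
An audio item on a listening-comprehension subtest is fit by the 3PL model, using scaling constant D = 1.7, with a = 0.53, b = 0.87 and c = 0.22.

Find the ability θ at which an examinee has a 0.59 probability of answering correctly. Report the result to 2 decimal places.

P(θ) = c + (1 − c) · 1 / (1 + exp(−D·a(θ − b)))
Remove guessing floor: (0.59 − 0.22)/(1 − 0.22) = 0.4744
logit = ln(0.4744/0.5256) = -0.1027
θ = b + logit/(1.7·a) = 0.87 + (-0.1027)/0.9010 = 0.7561

0.76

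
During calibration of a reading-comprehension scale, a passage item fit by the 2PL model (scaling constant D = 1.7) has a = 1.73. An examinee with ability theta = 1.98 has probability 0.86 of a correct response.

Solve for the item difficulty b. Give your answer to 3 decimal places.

P(theta) = 1 / (1 + exp(−D·a(theta − b)))
logit(0.86) = ln(0.86/0.14) = 1.8153
b = theta − logit/(1.7·a) = 1.98 − 1.8153/2.9410 = 1.3628

1.363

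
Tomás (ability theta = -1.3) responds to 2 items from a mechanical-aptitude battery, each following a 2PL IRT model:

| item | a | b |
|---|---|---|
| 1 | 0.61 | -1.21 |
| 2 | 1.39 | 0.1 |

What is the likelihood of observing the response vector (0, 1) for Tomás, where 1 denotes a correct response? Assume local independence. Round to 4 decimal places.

P(theta) = 1 / (1 + exp(−a(theta − b)))
P_1 = 1/(1+e^{0.0549}) = 0.4863
P_2 = 1/(1+e^{1.9460}) = 0.1250
L = (1−P_1) × P_2 = 0.5137 × 0.1250 = 0.06421

0.0642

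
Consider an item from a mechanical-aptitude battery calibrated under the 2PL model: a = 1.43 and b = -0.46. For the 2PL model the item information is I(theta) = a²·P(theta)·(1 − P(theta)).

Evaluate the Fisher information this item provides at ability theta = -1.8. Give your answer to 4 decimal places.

P = 1/(1+e^{1.9162}) = 0.1283
P(1−P) = 0.1283 × 0.8717 = 0.1118
I = a² × P(1−P) = 1.43² × 0.1118 = 0.22868

0.2287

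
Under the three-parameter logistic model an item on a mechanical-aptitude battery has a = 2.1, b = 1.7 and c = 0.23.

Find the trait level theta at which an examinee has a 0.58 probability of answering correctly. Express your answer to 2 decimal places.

1.61

P(theta) = c + (1 − c) · 1 / (1 + exp(−a(theta − b)))
Remove guessing floor: (0.58 − 0.23)/(1 − 0.23) = 0.4545
logit = ln(0.4545/0.5455) = -0.1823
theta = b + logit/(a) = 1.7 + (-0.1823)/2.1000 = 1.6132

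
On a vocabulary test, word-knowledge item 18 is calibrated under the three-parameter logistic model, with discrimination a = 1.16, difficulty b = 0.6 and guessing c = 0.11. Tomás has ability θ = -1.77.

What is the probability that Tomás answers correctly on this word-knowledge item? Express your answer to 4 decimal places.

P(θ) = c + (1 − c) · 1 / (1 + exp(−a(θ − b)))
Exponent: 1.16 × (-1.77 − 0.6) = -2.7492
1/(1 + e^{2.7492}) = 0.0601
P = 0.11 + 0.89 × 0.0601 = 0.1635

0.1635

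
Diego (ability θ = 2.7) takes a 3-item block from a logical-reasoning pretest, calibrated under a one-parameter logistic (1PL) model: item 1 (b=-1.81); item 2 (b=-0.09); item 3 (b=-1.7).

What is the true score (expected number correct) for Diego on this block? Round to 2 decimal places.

P(θ) = 1 / (1 + exp(−(θ − b)))
P_1 = 1/(1+e^{-4.5100}) = 0.9891
P_2 = 1/(1+e^{-2.7900}) = 0.9421
P_3 = 1/(1+e^{-4.4000}) = 0.9879
E[score] = 0.9891 + 0.9421 + 0.9879 = 2.9191

2.92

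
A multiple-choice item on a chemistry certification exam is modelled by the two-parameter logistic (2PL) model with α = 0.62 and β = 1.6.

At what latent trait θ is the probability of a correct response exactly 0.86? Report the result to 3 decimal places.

P(θ) = 1 / (1 + exp(−α(θ − β)))
logit = ln(0.8600/0.1400) = 1.8153
θ = β + logit/(α) = 1.6 + 1.8153/0.6200 = 4.5279

4.528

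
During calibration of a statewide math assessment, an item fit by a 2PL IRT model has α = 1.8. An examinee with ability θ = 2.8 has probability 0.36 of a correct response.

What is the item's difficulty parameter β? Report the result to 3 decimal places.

3.120

P(θ) = 1 / (1 + exp(−α(θ − β)))
logit(0.36) = ln(0.36/0.64) = -0.5754
β = θ − logit/(α) = 2.8 − (-0.5754)/1.8000 = 3.1196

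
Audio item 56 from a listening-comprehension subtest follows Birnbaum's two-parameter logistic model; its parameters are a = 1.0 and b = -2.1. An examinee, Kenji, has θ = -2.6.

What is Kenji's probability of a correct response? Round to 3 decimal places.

0.378

P(θ) = 1 / (1 + exp(−a(θ − b)))
Exponent: 1.0 × (-2.6 − (-2.1)) = -0.5000
1/(1 + e^{0.5000}) = 0.3775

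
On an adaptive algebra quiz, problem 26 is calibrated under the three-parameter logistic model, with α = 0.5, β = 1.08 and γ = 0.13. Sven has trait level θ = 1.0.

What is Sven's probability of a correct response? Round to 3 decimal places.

P(θ) = γ + (1 − γ) · 1 / (1 + exp(−α(θ − β)))
Exponent: 0.5 × (1.0 − 1.08) = -0.0400
1/(1 + e^{0.0400}) = 0.4900
P = 0.13 + 0.87 × 0.4900 = 0.5563

0.556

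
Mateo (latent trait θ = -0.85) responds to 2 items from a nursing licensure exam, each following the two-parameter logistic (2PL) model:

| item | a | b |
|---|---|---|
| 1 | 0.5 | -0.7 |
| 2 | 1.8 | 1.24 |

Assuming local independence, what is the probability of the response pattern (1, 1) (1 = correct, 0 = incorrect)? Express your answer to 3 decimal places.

0.011

P(θ) = 1 / (1 + exp(−a(θ − b)))
P_1 = 1/(1+e^{0.0750}) = 0.4813
P_2 = 1/(1+e^{3.7620}) = 0.0227
L = P_1 × P_2 = 0.4813 × 0.0227 = 0.01093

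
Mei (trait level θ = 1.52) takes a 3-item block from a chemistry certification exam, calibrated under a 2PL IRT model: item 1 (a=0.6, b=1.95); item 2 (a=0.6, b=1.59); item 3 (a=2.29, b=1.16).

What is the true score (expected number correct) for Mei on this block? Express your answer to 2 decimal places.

P(θ) = 1 / (1 + exp(−a(θ − b)))
P_1 = 1/(1+e^{0.2580}) = 0.4359
P_2 = 1/(1+e^{0.0420}) = 0.4895
P_3 = 1/(1+e^{-0.8244}) = 0.6952
E[score] = 0.4359 + 0.4895 + 0.6952 = 1.6205

1.62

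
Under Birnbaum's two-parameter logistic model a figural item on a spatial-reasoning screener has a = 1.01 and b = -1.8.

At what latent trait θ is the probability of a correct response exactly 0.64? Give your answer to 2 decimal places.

-1.23

P(θ) = 1 / (1 + exp(−a(θ − b)))
logit = ln(0.6400/0.3600) = 0.5754
θ = b + logit/(a) = -1.8 + 0.5754/1.0100 = -1.2303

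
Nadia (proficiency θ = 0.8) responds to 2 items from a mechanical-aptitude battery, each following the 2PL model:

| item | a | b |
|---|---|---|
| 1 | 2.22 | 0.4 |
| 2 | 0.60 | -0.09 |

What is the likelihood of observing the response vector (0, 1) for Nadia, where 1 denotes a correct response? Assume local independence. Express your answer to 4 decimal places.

0.1838

P(θ) = 1 / (1 + exp(−a(θ − b)))
P_1 = 1/(1+e^{-0.8880}) = 0.7085
P_2 = 1/(1+e^{-0.5340}) = 0.6304
L = (1−P_1) × P_2 = 0.2915 × 0.6304 = 0.18378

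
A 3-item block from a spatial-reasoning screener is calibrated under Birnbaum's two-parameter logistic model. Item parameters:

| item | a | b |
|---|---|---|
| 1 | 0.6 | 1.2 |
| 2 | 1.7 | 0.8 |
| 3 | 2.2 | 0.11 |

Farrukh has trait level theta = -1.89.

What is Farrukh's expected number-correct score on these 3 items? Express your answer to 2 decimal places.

P(theta) = 1 / (1 + exp(−a(theta − b)))
P_1 = 1/(1+e^{1.8540}) = 0.1354
P_2 = 1/(1+e^{4.5730}) = 0.0102
P_3 = 1/(1+e^{4.4000}) = 0.0121
E[score] = 0.1354 + 0.0102 + 0.0121 = 0.1578

0.16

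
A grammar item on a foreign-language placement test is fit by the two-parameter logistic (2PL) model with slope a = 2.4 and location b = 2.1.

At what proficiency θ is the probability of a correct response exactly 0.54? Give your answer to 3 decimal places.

2.167

P(θ) = 1 / (1 + exp(−a(θ − b)))
logit = ln(0.5400/0.4600) = 0.1603
θ = b + logit/(a) = 2.1 + 0.1603/2.4000 = 2.1668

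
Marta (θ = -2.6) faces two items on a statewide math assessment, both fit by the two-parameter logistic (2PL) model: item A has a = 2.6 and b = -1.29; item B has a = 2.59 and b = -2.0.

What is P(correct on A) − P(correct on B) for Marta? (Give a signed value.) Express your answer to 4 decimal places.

P(θ) = 1 / (1 + exp(−a(θ − b)))
P_A = 0.0321
P_B = 0.1745
P_A − P_B = -0.1424

-0.1424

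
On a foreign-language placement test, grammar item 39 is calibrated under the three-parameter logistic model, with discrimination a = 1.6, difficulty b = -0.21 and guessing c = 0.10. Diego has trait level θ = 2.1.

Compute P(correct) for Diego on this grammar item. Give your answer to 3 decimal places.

P(θ) = c + (1 − c) · 1 / (1 + exp(−a(θ − b)))
Exponent: 1.6 × (2.1 − (-0.21)) = 3.6960
1/(1 + e^{-3.6960}) = 0.9758
P = 0.10 + 0.90 × 0.9758 = 0.9782

0.978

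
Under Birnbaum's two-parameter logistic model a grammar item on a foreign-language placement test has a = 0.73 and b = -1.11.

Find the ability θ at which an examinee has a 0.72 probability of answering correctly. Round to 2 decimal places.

0.18

P(θ) = 1 / (1 + exp(−a(θ − b)))
logit = ln(0.7200/0.2800) = 0.9445
θ = b + logit/(a) = -1.11 + 0.9445/0.7300 = 0.1838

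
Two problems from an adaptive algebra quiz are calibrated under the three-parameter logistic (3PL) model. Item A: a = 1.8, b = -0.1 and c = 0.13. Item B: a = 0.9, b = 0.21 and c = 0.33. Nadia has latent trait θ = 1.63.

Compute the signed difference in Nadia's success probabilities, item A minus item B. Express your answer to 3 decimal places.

0.109

P(θ) = c + (1 − c) · 1 / (1 + exp(−a(θ − b)))
P_A = 0.9630
P_B = 0.8540
P_A − P_B = 0.1090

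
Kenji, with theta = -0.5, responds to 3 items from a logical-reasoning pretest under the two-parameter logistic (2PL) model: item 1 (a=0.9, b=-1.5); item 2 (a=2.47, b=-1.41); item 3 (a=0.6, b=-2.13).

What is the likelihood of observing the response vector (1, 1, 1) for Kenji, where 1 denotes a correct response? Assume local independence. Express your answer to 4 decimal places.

0.4673

P(theta) = 1 / (1 + exp(−a(theta − b)))
P_1 = 1/(1+e^{-0.9000}) = 0.7109
P_2 = 1/(1+e^{-2.2477}) = 0.9045
P_3 = 1/(1+e^{-0.9780}) = 0.7267
L = P_1 × P_2 × P_3 = 0.7109 × 0.9045 × 0.7267 = 0.46729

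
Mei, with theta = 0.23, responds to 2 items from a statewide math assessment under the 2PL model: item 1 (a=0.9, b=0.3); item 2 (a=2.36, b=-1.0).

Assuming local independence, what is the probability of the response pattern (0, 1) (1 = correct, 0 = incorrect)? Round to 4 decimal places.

P(theta) = 1 / (1 + exp(−a(theta − b)))
P_1 = 1/(1+e^{0.0630}) = 0.4843
P_2 = 1/(1+e^{-2.9028}) = 0.9480
L = (1−P_1) × P_2 = 0.5157 × 0.9480 = 0.48892

0.4889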